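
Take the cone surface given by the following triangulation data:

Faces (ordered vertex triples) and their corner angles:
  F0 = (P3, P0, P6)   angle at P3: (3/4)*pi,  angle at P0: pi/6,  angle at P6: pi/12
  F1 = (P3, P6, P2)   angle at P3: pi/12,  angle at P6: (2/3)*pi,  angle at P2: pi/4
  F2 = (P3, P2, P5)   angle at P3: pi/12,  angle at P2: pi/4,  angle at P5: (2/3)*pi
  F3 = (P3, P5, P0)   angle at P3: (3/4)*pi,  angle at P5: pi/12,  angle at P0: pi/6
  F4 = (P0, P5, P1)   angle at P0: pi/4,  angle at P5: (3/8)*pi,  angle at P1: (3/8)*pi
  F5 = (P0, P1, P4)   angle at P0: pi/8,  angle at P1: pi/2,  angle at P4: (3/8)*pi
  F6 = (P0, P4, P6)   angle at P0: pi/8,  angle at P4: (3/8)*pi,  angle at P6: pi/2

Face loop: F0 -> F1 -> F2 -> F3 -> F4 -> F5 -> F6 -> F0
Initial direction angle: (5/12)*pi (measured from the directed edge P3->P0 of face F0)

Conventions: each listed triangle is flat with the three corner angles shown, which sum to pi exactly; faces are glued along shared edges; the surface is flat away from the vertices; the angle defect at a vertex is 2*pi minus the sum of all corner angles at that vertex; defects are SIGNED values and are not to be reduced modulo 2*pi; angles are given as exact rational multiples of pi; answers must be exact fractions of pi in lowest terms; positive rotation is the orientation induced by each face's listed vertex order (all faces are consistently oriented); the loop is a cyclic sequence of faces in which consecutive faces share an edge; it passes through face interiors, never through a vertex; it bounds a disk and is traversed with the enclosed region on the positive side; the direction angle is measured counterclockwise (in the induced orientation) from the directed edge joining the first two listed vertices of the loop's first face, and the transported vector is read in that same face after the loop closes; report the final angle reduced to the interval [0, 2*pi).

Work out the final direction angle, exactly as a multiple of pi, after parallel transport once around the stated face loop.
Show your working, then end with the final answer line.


enclosed vertex P0: corner angles sum to (5/6)*pi, defect = 2*pi - (5/6)*pi = (7/6)*pi
enclosed vertex P3: corner angles sum to (5/3)*pi, defect = 2*pi - (5/3)*pi = pi/3
final direction = starting direction + enclosed defect total, reduced mod 2*pi (induced orientation)
final angle = (5/12)*pi + (3/2)*pi = (23/12)*pi (mod 2*pi)

Answer: final direction angle = (23/12)*pi


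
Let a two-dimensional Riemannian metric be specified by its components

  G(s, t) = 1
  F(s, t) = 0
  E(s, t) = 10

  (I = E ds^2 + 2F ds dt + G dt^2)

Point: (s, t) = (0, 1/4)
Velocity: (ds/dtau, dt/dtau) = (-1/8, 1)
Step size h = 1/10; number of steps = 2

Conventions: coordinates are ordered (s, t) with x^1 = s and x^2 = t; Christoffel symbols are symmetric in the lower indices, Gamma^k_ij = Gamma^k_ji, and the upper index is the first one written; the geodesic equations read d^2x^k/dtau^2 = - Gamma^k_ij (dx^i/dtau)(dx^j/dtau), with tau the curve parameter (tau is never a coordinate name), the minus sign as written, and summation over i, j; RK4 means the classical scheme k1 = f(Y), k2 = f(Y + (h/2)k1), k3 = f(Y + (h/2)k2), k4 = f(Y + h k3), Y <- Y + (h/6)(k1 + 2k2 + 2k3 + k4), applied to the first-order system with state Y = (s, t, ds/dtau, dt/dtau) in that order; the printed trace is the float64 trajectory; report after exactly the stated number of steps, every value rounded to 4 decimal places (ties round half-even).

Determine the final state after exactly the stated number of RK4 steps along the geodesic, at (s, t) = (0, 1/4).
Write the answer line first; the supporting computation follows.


Answer: s = -0.0250, t = 0.4500, ds/dtau = -0.1250, dt/dtau = 1.0000

f(Y) = (ds/dtau, dt/dtau, -Gamma^s_ij Y'^i Y'^j, -Gamma^t_ij Y'^i Y'^j) with the Gammas evaluated at the stage position; h = 0.100000; intermediate values shown to 6 dp
step 0: s = 0.0000, t = 0.2500, ds/dtau = -0.1250, dt/dtau = 1.0000
step 1:
  k1: at (s, t) = (0.000000, 0.250000), (ds/dtau, dt/dtau) = (-0.125000, 1.000000); Gamma_sss = 0.000000, Gamma_sst = 0.000000, Gamma_stt = 0.000000, Gamma_tss = 0.000000, Gamma_tst = 0.000000, Gamma_ttt = 0.000000; k1 = (-0.125000, 1.000000, 0.000000, 0.000000)
  k2: at (s, t) = (-0.006250, 0.300000), (ds/dtau, dt/dtau) = (-0.125000, 1.000000); Gamma_sss = 0.000000, Gamma_sst = 0.000000, Gamma_stt = 0.000000, Gamma_tss = 0.000000, Gamma_tst = 0.000000, Gamma_ttt = 0.000000; k2 = (-0.125000, 1.000000, 0.000000, 0.000000)
  k3: at (s, t) = (-0.006250, 0.300000), (ds/dtau, dt/dtau) = (-0.125000, 1.000000); Gamma_sss = 0.000000, Gamma_sst = 0.000000, Gamma_stt = 0.000000, Gamma_tss = 0.000000, Gamma_tst = 0.000000, Gamma_ttt = 0.000000; k3 = (-0.125000, 1.000000, 0.000000, 0.000000)
  k4: at (s, t) = (-0.012500, 0.350000), (ds/dtau, dt/dtau) = (-0.125000, 1.000000); Gamma_sss = 0.000000, Gamma_sst = 0.000000, Gamma_stt = 0.000000, Gamma_tss = 0.000000, Gamma_tst = 0.000000, Gamma_ttt = 0.000000; k4 = (-0.125000, 1.000000, 0.000000, 0.000000)
  Y <- Y + (h/6)(k1 + 2k2 + 2k3 + k4): s = -0.0125, t = 0.3500, ds/dtau = -0.1250, dt/dtau = 1.0000
step 2:
  k1: at (s, t) = (-0.012500, 0.350000), (ds/dtau, dt/dtau) = (-0.125000, 1.000000); Gamma_sss = 0.000000, Gamma_sst = 0.000000, Gamma_stt = 0.000000, Gamma_tss = 0.000000, Gamma_tst = 0.000000, Gamma_ttt = 0.000000; k1 = (-0.125000, 1.000000, 0.000000, 0.000000)
  k2: at (s, t) = (-0.018750, 0.400000), (ds/dtau, dt/dtau) = (-0.125000, 1.000000); Gamma_sss = 0.000000, Gamma_sst = 0.000000, Gamma_stt = 0.000000, Gamma_tss = 0.000000, Gamma_tst = 0.000000, Gamma_ttt = 0.000000; k2 = (-0.125000, 1.000000, 0.000000, 0.000000)
  k3: at (s, t) = (-0.018750, 0.400000), (ds/dtau, dt/dtau) = (-0.125000, 1.000000); Gamma_sss = 0.000000, Gamma_sst = 0.000000, Gamma_stt = 0.000000, Gamma_tss = 0.000000, Gamma_tst = 0.000000, Gamma_ttt = 0.000000; k3 = (-0.125000, 1.000000, 0.000000, 0.000000)
  k4: at (s, t) = (-0.025000, 0.450000), (ds/dtau, dt/dtau) = (-0.125000, 1.000000); Gamma_sss = 0.000000, Gamma_sst = 0.000000, Gamma_stt = 0.000000, Gamma_tss = 0.000000, Gamma_tst = 0.000000, Gamma_ttt = 0.000000; k4 = (-0.125000, 1.000000, 0.000000, 0.000000)
  Y <- Y + (h/6)(k1 + 2k2 + 2k3 + k4): s = -0.0250, t = 0.4500, ds/dtau = -0.1250, dt/dtau = 1.0000


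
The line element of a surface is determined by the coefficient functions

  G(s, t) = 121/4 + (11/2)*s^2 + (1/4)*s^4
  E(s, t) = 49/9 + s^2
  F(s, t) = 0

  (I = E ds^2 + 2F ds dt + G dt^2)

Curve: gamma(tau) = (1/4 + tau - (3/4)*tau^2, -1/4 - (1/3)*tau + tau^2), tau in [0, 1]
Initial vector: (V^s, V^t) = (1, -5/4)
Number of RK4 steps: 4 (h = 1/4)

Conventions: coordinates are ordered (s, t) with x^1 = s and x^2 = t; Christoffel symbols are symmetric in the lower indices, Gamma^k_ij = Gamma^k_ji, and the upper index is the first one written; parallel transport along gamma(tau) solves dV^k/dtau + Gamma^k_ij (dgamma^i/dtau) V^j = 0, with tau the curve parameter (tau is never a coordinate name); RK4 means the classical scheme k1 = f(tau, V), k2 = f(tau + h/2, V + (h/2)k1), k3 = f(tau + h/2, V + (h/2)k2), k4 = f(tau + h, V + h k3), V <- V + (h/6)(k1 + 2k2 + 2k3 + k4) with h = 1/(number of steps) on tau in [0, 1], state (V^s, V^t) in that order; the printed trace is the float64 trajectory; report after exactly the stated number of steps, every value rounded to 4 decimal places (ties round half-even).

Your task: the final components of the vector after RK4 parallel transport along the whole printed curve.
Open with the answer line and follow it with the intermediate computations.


Answer: V^s = 0.5204, V^t = -1.2791

gamma'(tau) = (1 - (3/2)*tau, -1/3 + 2*tau); f(tau, V)^k = -Gamma^k_ij(gamma(tau)) gamma'^i(tau) V^j; h = 1/4; intermediate values shown to 6 dp
curve data and Christoffel symbols at the stage parameters:
  tau = 0.000000: gamma = (0.250000, -0.250000), gamma' = (1.000000, -0.333333); Gamma_sss = 0.045397, Gamma_sst = 0.000000, Gamma_stt = -0.251103, Gamma_tss = 0.000000, Gamma_tst = 0.045198, Gamma_ttt = 0.000000
  tau = 0.125000: gamma = (0.363281, -0.276042), gamma' = (0.812500, -0.083333); Gamma_sss = 0.065146, Gamma_sst = 0.000000, Gamma_stt = -0.362602, Gamma_tss = 0.000000, Gamma_tst = 0.065268, Gamma_ttt = 0.000000
  tau = 0.250000: gamma = (0.453125, -0.270833), gamma' = (0.625000, 0.166667); Gamma_sss = 0.080202, Gamma_sst = 0.000000, Gamma_stt = -0.449347, Gamma_tss = 0.000000, Gamma_tst = 0.080877, Gamma_ttt = 0.000000
  tau = 0.375000: gamma = (0.519531, -0.234375), gamma' = (0.437500, 0.416667); Gamma_sss = 0.090917, Gamma_sst = 0.000000, Gamma_stt = -0.512312, Gamma_tss = 0.000000, Gamma_tst = 0.092198, Gamma_ttt = 0.000000
  tau = 0.500000: gamma = (0.562500, -0.166667), gamma' = (0.250000, 0.666667); Gamma_sss = 0.097642, Gamma_sst = 0.000000, Gamma_stt = -0.552477, Gamma_tss = 0.000000, Gamma_tst = 0.099413, Gamma_ttt = 0.000000
  tau = 0.625000: gamma = (0.582031, -0.067708), gamma' = (0.062500, 0.916667); Gamma_sss = 0.100642, Gamma_sst = 0.000000, Gamma_stt = -0.570576, Gamma_tss = 0.000000, Gamma_tst = 0.102662, Gamma_ttt = 0.000000
  tau = 0.750000: gamma = (0.578125, 0.062500), gamma' = (-0.125000, 1.166667); Gamma_sss = 0.100045, Gamma_sst = 0.000000, Gamma_stt = -0.566964, Gamma_tss = 0.000000, Gamma_tst = 0.102014, Gamma_ttt = 0.000000
  tau = 0.875000: gamma = (0.550781, 0.223958), gamma' = (-0.312500, 1.416667); Gamma_sss = 0.095825, Gamma_sst = 0.000000, Gamma_stt = -0.541570, Gamma_tss = 0.000000, Gamma_tst = 0.097454, Gamma_ttt = 0.000000
  tau = 1.000000: gamma = (0.500000, 0.416667), gamma' = (-0.500000, 1.666667); Gamma_sss = 0.087805, Gamma_sst = 0.000000, Gamma_stt = -0.493902, Gamma_tss = 0.000000, Gamma_tst = 0.088889, Gamma_ttt = 0.000000
step 0: V^s = 1.0000, V^t = -1.2500
step 1: k1 = (0.059229, 0.071563), k2 = (-0.015822, 0.071293), k3 = (-0.015325, 0.071244), k4 = (-0.142215, 0.048857); V <- V + (h/6)(k1 + 2k2 + 2k3 + k4): V^s = 0.9939, V^t = -1.2331
step 2: k1 = (-0.142172, 0.048933), k2 = (-0.300746, 0.011992), k3 = (-0.300943, 0.012940), k4 = (-0.475409, -0.030322); V <- V + (h/6)(k1 + 2k2 + 2k3 + k4): V^s = 0.9181, V^t = -1.2303
step 3: k1 = (-0.475535, -0.030270), k2 = (-0.650836, -0.072885), k3 = (-0.653484, -0.070789), k4 = (-0.816028, -0.105735); V <- V + (h/6)(k1 + 2k2 + 2k3 + k4): V^s = 0.7556, V^t = -1.2479
step 4: k1 = (-0.815979, -0.105837), k2 = (-0.947991, -0.128639), k3 = (-0.950672, -0.126447), k4 = (-1.030512, -0.133592); V <- V + (h/6)(k1 + 2k2 + 2k3 + k4): V^s = 0.5204, V^t = -1.2791


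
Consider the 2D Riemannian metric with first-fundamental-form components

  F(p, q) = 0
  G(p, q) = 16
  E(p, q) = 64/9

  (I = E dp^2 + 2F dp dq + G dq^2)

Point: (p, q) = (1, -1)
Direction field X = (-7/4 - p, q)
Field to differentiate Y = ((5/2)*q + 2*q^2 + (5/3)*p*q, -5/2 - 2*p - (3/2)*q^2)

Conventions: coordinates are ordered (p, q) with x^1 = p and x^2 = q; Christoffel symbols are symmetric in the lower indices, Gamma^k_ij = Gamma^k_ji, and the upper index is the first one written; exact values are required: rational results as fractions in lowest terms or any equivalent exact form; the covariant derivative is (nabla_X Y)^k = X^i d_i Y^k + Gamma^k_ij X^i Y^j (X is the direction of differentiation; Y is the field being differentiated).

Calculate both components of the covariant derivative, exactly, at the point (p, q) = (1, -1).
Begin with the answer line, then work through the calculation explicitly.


Answer: (nabla_X Y)^p = 53/12, (nabla_X Y)^q = 5/2

E = 64/9, F = 0, G = 16 at the point
E_p = 0, E_q = 0, F_p = 0, F_q = 0, G_p = 0, G_q = 0
EG - F^2 = 1024/9;  g^inv = (9/1024) * [[16, 0], [0, 64/9]]
first-kind symbols [ij,l] = (1/2)(d_i g_jl + d_j g_il - d_l g_ij): [pp,p] = E_p/2 = 0, [pp,q] = F_p - E_q/2 = 0, [pq,p] = E_q/2 = 0, [pq,q] = G_p/2 = 0, [qq,p] = F_q - G_p/2 = 0, [qq,q] = G_q/2 = 0
Gamma^p_ij = (G*[ij,p] - F*[ij,q])/(EG - F^2), Gamma^q_ij = (E*[ij,q] - F*[ij,p])/(EG - F^2)
Gamma_ppp = 0, Gamma_ppq = 0, Gamma_pqq = 0, Gamma_qpp = 0, Gamma_qpq = 0, Gamma_qqq = 0
X = (-11/4, -1), Y = (-13/6, -6) at the point


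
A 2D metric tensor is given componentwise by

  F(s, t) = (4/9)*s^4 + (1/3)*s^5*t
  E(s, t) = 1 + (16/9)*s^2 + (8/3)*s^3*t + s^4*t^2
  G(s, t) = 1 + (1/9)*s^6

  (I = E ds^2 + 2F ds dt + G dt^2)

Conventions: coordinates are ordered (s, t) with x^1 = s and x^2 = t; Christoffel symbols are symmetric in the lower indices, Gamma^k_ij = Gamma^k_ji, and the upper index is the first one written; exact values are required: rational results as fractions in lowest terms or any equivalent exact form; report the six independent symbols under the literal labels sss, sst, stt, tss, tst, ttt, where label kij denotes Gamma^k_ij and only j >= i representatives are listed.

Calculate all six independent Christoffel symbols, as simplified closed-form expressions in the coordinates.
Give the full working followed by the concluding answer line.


E = 1 + (16/9)*s^2 + (8/3)*s^3*t + s^4*t^2; F = (4/9)*s^4 + (1/3)*s^5*t; G = 1 + (1/9)*s^6
Gamma^k_ij = (1/2) g^{kl} (d_i g_jl + d_j g_il - d_l g_ij), with g^inv = (1/(EG-F^2)) [[G, -F], [-F, E]]
first partials: E_s = (32/9)*s + 8*s^2*t + 4*s^3*t^2, E_t = (8/3)*s^3 + 2*s^4*t, F_s = (16/9)*s^3 + (5/3)*s^4*t, F_t = (1/3)*s^5, G_s = (2/3)*s^5, G_t = 0
D = EG - F^2 = 1 + (16/9)*s^2 + (8/3)*s^3*t + s^4*t^2 + (1/9)*s^6
expanded: Gamma^s_ss = (G E_s - 2F F_s + F E_t)/(2D), Gamma^s_st = (G E_t - F G_s)/(2D), Gamma^s_tt = (2G F_t - G G_s - F G_t)/(2D), Gamma^t_ss = (2E F_s - E E_t - F E_s)/(2D), Gamma^t_st = (E G_s - F E_t)/(2D), Gamma^t_tt = (E G_t - 2F F_t + F G_s)/(2D); substitute and cancel common factors

Answer: Gamma_sss = (18*s^3*t^2 + 36*s^2*t + 16*s)/(s^6 + 9*s^4*t^2 + 24*s^3*t + 16*s^2 + 9), Gamma_sst = (9*s^4*t + 12*s^3)/(s^6 + 9*s^4*t^2 + 24*s^3*t + 16*s^2 + 9), Gamma_stt = 0, Gamma_tss = (6*s^4*t + 4*s^3)/(s^6 + 9*s^4*t^2 + 24*s^3*t + 16*s^2 + 9), Gamma_tst = 3*s^5/(s^6 + 9*s^4*t^2 + 24*s^3*t + 16*s^2 + 9), Gamma_ttt = 0


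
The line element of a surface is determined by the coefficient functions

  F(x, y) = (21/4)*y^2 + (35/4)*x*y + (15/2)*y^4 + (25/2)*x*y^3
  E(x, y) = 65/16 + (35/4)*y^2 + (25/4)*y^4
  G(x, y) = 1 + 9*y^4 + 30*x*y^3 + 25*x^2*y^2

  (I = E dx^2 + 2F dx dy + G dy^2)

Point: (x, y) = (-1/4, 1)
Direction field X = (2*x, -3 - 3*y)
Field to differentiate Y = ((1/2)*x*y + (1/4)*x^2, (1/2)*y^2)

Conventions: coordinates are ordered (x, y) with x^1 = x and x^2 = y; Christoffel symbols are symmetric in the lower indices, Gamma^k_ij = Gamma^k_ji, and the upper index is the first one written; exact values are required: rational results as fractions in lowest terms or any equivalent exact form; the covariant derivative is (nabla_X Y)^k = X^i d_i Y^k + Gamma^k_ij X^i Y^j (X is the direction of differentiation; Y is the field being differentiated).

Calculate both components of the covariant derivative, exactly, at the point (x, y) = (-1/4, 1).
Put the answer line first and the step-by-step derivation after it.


Answer: (nabla_X Y)^x = -2527/1416, (nabla_X Y)^y = -19729/2832

E = 305/16, F = 119/16, G = 65/16 at the point
E_x = 0, E_y = 85/2, F_x = 85/4, F_y = 463/16, G_x = 35/2, G_y = 133/8
EG - F^2 = 177/8;  g^inv = (8/177) * [[65/16, -119/16], [-119/16, 305/16]]
first-kind symbols [ij,l] = (1/2)(d_i g_jl + d_j g_il - d_l g_ij): [xx,x] = E_x/2 = 0, [xx,y] = F_x - E_y/2 = 0, [xy,x] = E_y/2 = 85/4, [xy,y] = G_x/2 = 35/4, [yy,x] = F_y - G_x/2 = 323/16, [yy,y] = G_y/2 = 133/16
Gamma^x_ij = (G*[ij,x] - F*[ij,y])/(EG - F^2), Gamma^y_ij = (E*[ij,y] - F*[ij,x])/(EG - F^2)
Gamma_xxx = 0, Gamma_xxy = 170/177, Gamma_xyy = 323/354, Gamma_yxx = 0, Gamma_yxy = 70/177, Gamma_yyy = 133/354
X = (-1/2, -6), Y = (-7/64, 1/2) at the point


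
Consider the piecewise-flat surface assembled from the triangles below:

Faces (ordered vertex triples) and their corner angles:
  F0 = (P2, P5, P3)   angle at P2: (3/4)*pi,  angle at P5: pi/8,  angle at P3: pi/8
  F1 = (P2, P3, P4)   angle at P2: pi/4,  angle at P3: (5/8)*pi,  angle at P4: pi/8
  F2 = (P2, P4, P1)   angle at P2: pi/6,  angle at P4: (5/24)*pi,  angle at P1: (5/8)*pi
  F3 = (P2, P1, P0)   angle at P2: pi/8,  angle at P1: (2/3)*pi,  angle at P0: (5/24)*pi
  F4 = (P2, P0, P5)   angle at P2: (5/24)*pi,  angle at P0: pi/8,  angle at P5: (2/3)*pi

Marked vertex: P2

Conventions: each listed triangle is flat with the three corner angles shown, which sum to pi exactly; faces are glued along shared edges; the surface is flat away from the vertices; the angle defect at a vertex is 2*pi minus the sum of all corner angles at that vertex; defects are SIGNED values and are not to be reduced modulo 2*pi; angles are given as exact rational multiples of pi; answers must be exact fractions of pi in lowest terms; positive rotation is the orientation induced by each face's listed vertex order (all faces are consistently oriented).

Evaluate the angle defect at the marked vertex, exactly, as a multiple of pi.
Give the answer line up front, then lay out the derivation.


Answer: defect(P2) = pi/2

Sum of corner angles at P2: (3/2)*pi
defect = 2*pi - (3/2)*pi


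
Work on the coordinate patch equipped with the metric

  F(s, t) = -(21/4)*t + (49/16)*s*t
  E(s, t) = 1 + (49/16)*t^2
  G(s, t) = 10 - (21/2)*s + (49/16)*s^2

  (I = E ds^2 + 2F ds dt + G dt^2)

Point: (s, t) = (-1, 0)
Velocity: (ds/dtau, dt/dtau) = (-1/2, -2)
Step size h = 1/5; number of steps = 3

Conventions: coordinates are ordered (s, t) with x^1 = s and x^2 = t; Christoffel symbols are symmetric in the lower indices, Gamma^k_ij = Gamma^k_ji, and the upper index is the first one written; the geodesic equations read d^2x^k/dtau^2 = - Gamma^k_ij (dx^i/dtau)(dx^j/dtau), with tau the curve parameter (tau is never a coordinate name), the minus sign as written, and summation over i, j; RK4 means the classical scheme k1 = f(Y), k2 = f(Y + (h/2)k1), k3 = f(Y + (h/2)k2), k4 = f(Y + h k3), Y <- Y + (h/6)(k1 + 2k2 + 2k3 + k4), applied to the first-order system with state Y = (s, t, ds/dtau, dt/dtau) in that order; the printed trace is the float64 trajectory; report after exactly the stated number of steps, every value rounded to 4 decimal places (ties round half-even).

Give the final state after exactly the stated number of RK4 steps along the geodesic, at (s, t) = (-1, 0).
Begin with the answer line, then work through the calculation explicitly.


Answer: s = -1.2864, t = -1.0897, ds/dtau = -0.4401, dt/dtau = -1.6622

f(Y) = (ds/dtau, dt/dtau, -Gamma^s_ij Y'^i Y'^j, -Gamma^t_ij Y'^i Y'^j) with the Gammas evaluated at the stage position; h = 0.200000; intermediate values shown to 6 dp
step 0: s = -1.0000, t = 0.0000, ds/dtau = -0.5000, dt/dtau = -2.0000
step 1:
  k1: at (s, t) = (-1.000000, 0.000000), (ds/dtau, dt/dtau) = (-0.500000, -2.000000); Gamma_sss = 0.000000, Gamma_sst = 0.000000, Gamma_stt = 0.000000, Gamma_tss = 0.000000, Gamma_tst = -0.352785, Gamma_ttt = 0.000000; k1 = (-0.500000, -2.000000, 0.000000, 0.705570)
  k2: at (s, t) = (-1.050000, -0.200000), (ds/dtau, dt/dtau) = (-0.500000, -1.929443); Gamma_sss = 0.000000, Gamma_sst = -0.024976, Gamma_stt = 0.000000, Gamma_tss = 0.000000, Gamma_tst = -0.345199, Gamma_ttt = 0.000000; k2 = (-0.500000, -1.929443, 0.048189, 0.666042)
  k3: at (s, t) = (-1.050000, -0.192944), (ds/dtau, dt/dtau) = (-0.495181, -1.933396); Gamma_sss = 0.000000, Gamma_sst = -0.024103, Gamma_stt = 0.000000, Gamma_tss = 0.000000, Gamma_tst = -0.345318, Gamma_ttt = 0.000000; k3 = (-0.495181, -1.933396, 0.046151, 0.661203)
  k4: at (s, t) = (-1.099036, -0.386679), (ds/dtau, dt/dtau) = (-0.490770, -1.867759); Gamma_sss = 0.000000, Gamma_sst = -0.046084, Gamma_stt = 0.000000, Gamma_tss = 0.000000, Gamma_tst = -0.335285, Gamma_ttt = 0.000000; k4 = (-0.490770, -1.867759, 0.084484, 0.614672)
  Y <- Y + (h/6)(k1 + 2k2 + 2k3 + k4): s = -1.0994, t = -0.3864, ds/dtau = -0.4909, dt/dtau = -1.8675
step 2:
  k1: at (s, t) = (-1.099371, -0.386448), (ds/dtau, dt/dtau) = (-0.490895, -1.867509); Gamma_sss = 0.000000, Gamma_sst = -0.046047, Gamma_stt = 0.000000, Gamma_tss = 0.000000, Gamma_tst = -0.335257, Gamma_ttt = 0.000000; k1 = (-0.490895, -1.867509, 0.084426, 0.614694)
  k2: at (s, t) = (-1.148461, -0.573199), (ds/dtau, dt/dtau) = (-0.482452, -1.806040); Gamma_sss = 0.000000, Gamma_sst = -0.064765, Gamma_stt = 0.000000, Gamma_tss = 0.000000, Gamma_tst = -0.323459, Gamma_ttt = 0.000000; k2 = (-0.482452, -1.806040, 0.112863, 0.563678)
  k3: at (s, t) = (-1.147616, -0.567052), (ds/dtau, dt/dtau) = (-0.479608, -1.811141); Gamma_sss = 0.000000, Gamma_sst = -0.064157, Gamma_stt = 0.000000, Gamma_tss = 0.000000, Gamma_tst = -0.323797, Gamma_ttt = 0.000000; k3 = (-0.479608, -1.811141, 0.111458, 0.562525)
  k4: at (s, t) = (-1.195293, -0.748676), (ds/dtau, dt/dtau) = (-0.468603, -1.755004); Gamma_sss = 0.000000, Gamma_sst = -0.080049, Gamma_stt = 0.000000, Gamma_tss = 0.000000, Gamma_tst = -0.311095, Gamma_ttt = 0.000000; k4 = (-0.468603, -1.755004, 0.131665, 0.511690)
  Y <- Y + (h/6)(k1 + 2k2 + 2k3 + k4): s = -1.1955, t = -0.7483, ds/dtau = -0.4687, dt/dtau = -1.7549
step 3:
  k1: at (s, t) = (-1.195492, -0.748344), (ds/dtau, dt/dtau) = (-0.468737, -1.754883); Gamma_sss = 0.000000, Gamma_sst = -0.080008, Gamma_stt = 0.000000, Gamma_tss = 0.000000, Gamma_tst = -0.311095, Gamma_ttt = 0.000000; k1 = (-0.468737, -1.754883, 0.131626, 0.511799)
  k2: at (s, t) = (-1.242365, -0.923832), (ds/dtau, dt/dtau) = (-0.455574, -1.703703); Gamma_sss = 0.000000, Gamma_sst = -0.093112, Gamma_stt = 0.000000, Gamma_tss = 0.000000, Gamma_tst = -0.297996, Gamma_ttt = 0.000000; k2 = (-0.455574, -1.703703, 0.144539, 0.462587)
  k3: at (s, t) = (-1.241049, -0.918714), (ds/dtau, dt/dtau) = (-0.454283, -1.708624); Gamma_sss = 0.000000, Gamma_sst = -0.092757, Gamma_stt = 0.000000, Gamma_tss = 0.000000, Gamma_tst = -0.298381, Gamma_ttt = 0.000000; k3 = (-0.454283, -1.708624, 0.143995, 0.463206)
  k4: at (s, t) = (-1.286348, -1.090069), (ds/dtau, dt/dtau) = (-0.439938, -1.662242); Gamma_sss = 0.000000, Gamma_sst = -0.103633, Gamma_stt = 0.000000, Gamma_tss = 0.000000, Gamma_tst = -0.285270, Gamma_ttt = 0.000000; k4 = (-0.439938, -1.662242, 0.151570, 0.417226)
  Y <- Y + (h/6)(k1 + 2k2 + 2k3 + k4): s = -1.2864, t = -1.0897, ds/dtau = -0.4401, dt/dtau = -1.6622


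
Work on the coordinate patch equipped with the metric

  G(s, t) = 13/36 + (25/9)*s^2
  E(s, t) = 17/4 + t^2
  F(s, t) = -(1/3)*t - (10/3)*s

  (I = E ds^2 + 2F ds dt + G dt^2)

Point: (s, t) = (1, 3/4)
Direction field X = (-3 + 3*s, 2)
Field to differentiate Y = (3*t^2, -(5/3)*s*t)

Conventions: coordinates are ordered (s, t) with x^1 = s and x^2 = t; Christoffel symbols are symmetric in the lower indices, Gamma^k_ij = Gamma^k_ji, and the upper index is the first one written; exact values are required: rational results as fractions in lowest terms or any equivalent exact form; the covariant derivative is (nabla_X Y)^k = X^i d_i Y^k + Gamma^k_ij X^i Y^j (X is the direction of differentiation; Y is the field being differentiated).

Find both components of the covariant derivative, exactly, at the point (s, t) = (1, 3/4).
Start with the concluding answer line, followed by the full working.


Answer: (nabla_X Y)^s = 895207/23490, (nabla_X Y)^t = 128746/3915

E = 77/16, F = -43/12, G = 113/36 at the point
E_s = 0, E_t = 3/2, F_s = -10/3, F_t = -1/3, G_s = 50/9, G_t = 0
EG - F^2 = 145/64;  g^inv = (64/145) * [[113/36, 43/12], [43/12, 77/16]]
first-kind symbols [ij,l] = (1/2)(d_i g_jl + d_j g_il - d_l g_ij): [ss,s] = E_s/2 = 0, [ss,t] = F_s - E_t/2 = -49/12, [st,s] = E_t/2 = 3/4, [st,t] = G_s/2 = 25/9, [tt,s] = F_t - G_s/2 = -28/9, [tt,t] = G_t/2 = 0
Gamma^s_ij = (G*[ij,s] - F*[ij,t])/(EG - F^2), Gamma^t_ij = (E*[ij,t] - F*[ij,s])/(EG - F^2)
Gamma_sss = -8428/1305, Gamma_sst = 21268/3915, Gamma_stt = -50624/11745, Gamma_tss = -3773/435, Gamma_tst = 9248/1305, Gamma_ttt = -19264/3915
X = (0, 2), Y = (27/16, -5/4) at the point


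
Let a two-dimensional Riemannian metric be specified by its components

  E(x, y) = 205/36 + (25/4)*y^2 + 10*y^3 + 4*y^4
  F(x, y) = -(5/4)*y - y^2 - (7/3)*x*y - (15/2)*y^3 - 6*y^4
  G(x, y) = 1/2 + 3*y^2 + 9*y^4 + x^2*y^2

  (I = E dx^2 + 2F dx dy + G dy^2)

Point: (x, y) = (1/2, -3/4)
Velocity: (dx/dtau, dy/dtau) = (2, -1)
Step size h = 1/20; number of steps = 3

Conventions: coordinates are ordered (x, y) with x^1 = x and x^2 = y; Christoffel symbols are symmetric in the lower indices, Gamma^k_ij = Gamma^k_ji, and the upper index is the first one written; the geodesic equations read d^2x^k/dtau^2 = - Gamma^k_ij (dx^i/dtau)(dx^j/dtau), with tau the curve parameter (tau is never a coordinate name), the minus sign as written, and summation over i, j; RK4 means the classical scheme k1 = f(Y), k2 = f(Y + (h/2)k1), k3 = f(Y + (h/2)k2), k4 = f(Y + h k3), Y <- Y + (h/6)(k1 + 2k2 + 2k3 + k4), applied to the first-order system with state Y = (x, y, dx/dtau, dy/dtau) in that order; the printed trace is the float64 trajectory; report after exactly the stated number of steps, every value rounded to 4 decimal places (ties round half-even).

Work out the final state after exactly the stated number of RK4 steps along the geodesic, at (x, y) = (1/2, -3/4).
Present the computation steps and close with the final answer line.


f(Y) = (dx/dtau, dy/dtau, -Gamma^x_ij Y'^i Y'^j, -Gamma^y_ij Y'^i Y'^j) with the Gammas evaluated at the stage position; h = 0.050000; intermediate values shown to 6 dp
step 0: x = 0.5000, y = -0.7500, dx/dtau = 2.0000, dy/dtau = -1.0000
step 1:
  k1: at (x, y) = (0.500000, -0.750000), (dx/dtau, dy/dtau) = (2.000000, -1.000000); Gamma_xxx = -0.132751, Gamma_xxy = 0.047336, Gamma_xyy = 0.227720, Gamma_yxx = 0.330182, Gamma_yxy = 0.031333, Gamma_yyy = -2.048794; k1 = (2.000000, -1.000000, 0.492628, 0.853394)
  k2: at (x, y) = (0.550000, -0.775000), (dx/dtau, dy/dtau) = (2.012316, -0.978665); Gamma_xxx = -0.128934, Gamma_xxy = 0.057638, Gamma_xyy = 0.296994, Gamma_yxx = 0.298994, Gamma_yxy = 0.030598, Gamma_yyy = -2.048207; k2 = (2.012316, -0.978665, 0.464673, 0.871510)
  k3: at (x, y) = (0.550308, -0.774467), (dx/dtau, dy/dtau) = (2.011617, -0.978212); Gamma_xxx = -0.129170, Gamma_xxy = 0.057349, Gamma_xyy = 0.295671, Gamma_yxx = 0.299700, Gamma_yxy = 0.030760, Gamma_yyy = -2.048339; k3 = (2.011617, -0.978212, 0.465471, 0.868347)
  k4: at (x, y) = (0.600581, -0.798911), (dx/dtau, dy/dtau) = (2.023274, -0.956583); Gamma_xxx = -0.125568, Gamma_xxy = 0.066631, Gamma_xyy = 0.369290, Gamma_yxx = 0.272820, Gamma_yxy = 0.030542, Gamma_yyy = -2.047022; k4 = (2.023274, -0.956583, 0.434031, 0.874525)
  Y <- Y + (h/6)(k1 + 2k2 + 2k3 + k4): x = 0.6006, y = -0.7989, dx/dtau = 2.0232, dy/dtau = -0.9566
step 2:
  k1: at (x, y) = (0.600593, -0.798919), (dx/dtau, dy/dtau) = (2.023225, -0.956603); Gamma_xxx = -0.125566, Gamma_xxy = 0.066635, Gamma_xyy = 0.369317, Gamma_yxx = 0.272810, Gamma_yxy = 0.030541, Gamma_yyy = -2.047021; k1 = (2.023225, -0.956603, 0.433972, 0.874694)
  k2: at (x, y) = (0.651173, -0.822835), (dx/dtau, dy/dtau) = (2.034074, -0.934736); Gamma_xxx = -0.122246, Gamma_xxy = 0.074779, Gamma_xyy = 0.447195, Gamma_yxx = 0.249716, Gamma_yxy = 0.030866, Gamma_yyy = -2.044973; k2 = (2.034074, -0.934736, 0.399415, 0.870940)
  k3: at (x, y) = (0.651445, -0.822288), (dx/dtau, dy/dtau) = (2.033210, -0.934830); Gamma_xxx = -0.122463, Gamma_xxy = 0.074521, Gamma_xyy = 0.445637, Gamma_yxx = 0.250277, Gamma_yxy = 0.030995, Gamma_yyy = -2.045180; k3 = (2.033210, -0.934830, 0.400096, 0.870486)
  k4: at (x, y) = (0.702253, -0.845661), (dx/dtau, dy/dtau) = (2.043229, -0.913079); Gamma_xxx = -0.119450, Gamma_xxy = 0.081449, Gamma_xyy = 0.527334, Gamma_yxx = 0.230394, Gamma_yxy = 0.031838, Gamma_yyy = -2.042449; k4 = (2.043229, -0.913079, 0.362940, 0.859764)
  Y <- Y + (h/6)(k1 + 2k2 + 2k3 + k4): x = 0.7023, y = -0.8457, dx/dtau = 2.0432, dy/dtau = -0.9131
step 3:
  k1: at (x, y) = (0.702268, -0.845660), (dx/dtau, dy/dtau) = (2.043191, -0.913125); Gamma_xxx = -0.119452, Gamma_xxy = 0.081447, Gamma_xyy = 0.527333, Gamma_yxx = 0.230396, Gamma_yxy = 0.031839, Gamma_yyy = -2.042452; k1 = (2.043191, -0.913125, 0.362889, 0.859979)
  k2: at (x, y) = (0.753348, -0.868488), (dx/dtau, dy/dtau) = (2.052263, -0.891626); Gamma_xxx = -0.116784, Gamma_xxy = 0.087052, Gamma_xyy = 0.612624, Gamma_yxx = 0.213345, Gamma_yxy = 0.033203, Gamma_yyy = -2.039004; k2 = (2.052263, -0.891626, 0.323418, 0.843949)
  k3: at (x, y) = (0.753575, -0.867950), (dx/dtau, dy/dtau) = (2.051276, -0.892027); Gamma_xxx = -0.116974, Gamma_xxy = 0.086847, Gamma_xyy = 0.610897, Gamma_yxx = 0.213774, Gamma_yxy = 0.033293, Gamma_yyy = -2.039274; k3 = (2.051276, -0.892027, 0.323923, 0.845012)
  k4: at (x, y) = (0.804832, -0.890261), (dx/dtau, dy/dtau) = (2.059387, -0.870875); Gamma_xxx = -0.114631, Gamma_xxy = 0.091106, Gamma_xyy = 0.699415, Gamma_yxx = 0.199081, Gamma_yxy = 0.035119, Gamma_yyy = -2.035109; k4 = (2.059387, -0.870875, 0.282496, 0.825127)
  Y <- Y + (h/6)(k1 + 2k2 + 2k3 + k4): x = 0.8048, y = -0.8903, dx/dtau = 2.0594, dy/dtau = -0.8709

Answer: x = 0.8048, y = -0.8903, dx/dtau = 2.0594, dy/dtau = -0.8709


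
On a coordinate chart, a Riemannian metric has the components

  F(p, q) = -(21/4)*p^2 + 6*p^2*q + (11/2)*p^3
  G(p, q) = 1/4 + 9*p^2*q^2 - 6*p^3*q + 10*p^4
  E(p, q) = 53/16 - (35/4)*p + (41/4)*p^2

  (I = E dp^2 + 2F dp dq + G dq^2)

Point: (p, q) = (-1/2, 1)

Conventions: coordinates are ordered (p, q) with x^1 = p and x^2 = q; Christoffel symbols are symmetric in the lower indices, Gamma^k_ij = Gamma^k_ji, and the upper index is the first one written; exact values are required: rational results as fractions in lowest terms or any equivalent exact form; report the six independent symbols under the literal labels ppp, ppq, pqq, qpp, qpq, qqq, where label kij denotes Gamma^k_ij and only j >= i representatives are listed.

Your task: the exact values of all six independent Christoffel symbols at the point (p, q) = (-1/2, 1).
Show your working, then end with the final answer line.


E = 41/4, F = -1/2, G = 31/8 at the point
E_p = -19, E_q = 0, F_p = 27/8, F_q = 3/2, G_p = -37/2, G_q = 21/4
EG - F^2 = 1263/32;  g^inv = (32/1263) * [[31/8, 1/2], [1/2, 41/4]]
first-kind symbols [ij,l] = (1/2)(d_i g_jl + d_j g_il - d_l g_ij): [pp,p] = E_p/2 = -19/2, [pp,q] = F_p - E_q/2 = 27/8, [pq,p] = E_q/2 = 0, [pq,q] = G_p/2 = -37/4, [qq,p] = F_q - G_p/2 = 43/4, [qq,q] = G_q/2 = 21/8
Gamma^p_ij = (G*[ij,p] - F*[ij,q])/(EG - F^2), Gamma^q_ij = (E*[ij,q] - F*[ij,p])/(EG - F^2)

Answer: Gamma_ppp = -1124/1263, Gamma_ppq = -148/1263, Gamma_pqq = 1375/1263, Gamma_qpp = 955/1263, Gamma_qpq = -3034/1263, Gamma_qqq = 1033/1263


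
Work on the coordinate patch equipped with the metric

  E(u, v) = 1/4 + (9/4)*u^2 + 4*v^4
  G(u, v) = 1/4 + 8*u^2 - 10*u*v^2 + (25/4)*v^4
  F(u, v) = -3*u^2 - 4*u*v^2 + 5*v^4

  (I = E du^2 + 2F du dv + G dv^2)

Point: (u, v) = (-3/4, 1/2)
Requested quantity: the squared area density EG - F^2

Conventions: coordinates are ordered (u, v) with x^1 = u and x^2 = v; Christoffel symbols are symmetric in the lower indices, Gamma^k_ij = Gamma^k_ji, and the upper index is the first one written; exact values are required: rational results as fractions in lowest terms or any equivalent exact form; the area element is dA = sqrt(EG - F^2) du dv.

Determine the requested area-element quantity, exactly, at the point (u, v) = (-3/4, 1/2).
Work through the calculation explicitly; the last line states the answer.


E = 113/64, F = -5/8, G = 449/64; EG - F^2 = 49137/4096

Answer: EG - F^2 = 49137/4096


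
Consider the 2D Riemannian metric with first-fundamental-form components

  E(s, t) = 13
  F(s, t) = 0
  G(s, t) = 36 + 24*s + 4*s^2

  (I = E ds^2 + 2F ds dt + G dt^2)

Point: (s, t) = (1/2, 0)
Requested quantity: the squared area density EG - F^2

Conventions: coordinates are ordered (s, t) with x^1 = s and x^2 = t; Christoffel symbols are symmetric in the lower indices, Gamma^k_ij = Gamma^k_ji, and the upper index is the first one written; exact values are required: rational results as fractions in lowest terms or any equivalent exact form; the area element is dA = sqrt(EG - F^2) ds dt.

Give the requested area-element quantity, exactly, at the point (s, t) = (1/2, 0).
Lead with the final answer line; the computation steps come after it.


Answer: EG - F^2 = 637

E = 13, F = 0, G = 49; EG - F^2 = 637


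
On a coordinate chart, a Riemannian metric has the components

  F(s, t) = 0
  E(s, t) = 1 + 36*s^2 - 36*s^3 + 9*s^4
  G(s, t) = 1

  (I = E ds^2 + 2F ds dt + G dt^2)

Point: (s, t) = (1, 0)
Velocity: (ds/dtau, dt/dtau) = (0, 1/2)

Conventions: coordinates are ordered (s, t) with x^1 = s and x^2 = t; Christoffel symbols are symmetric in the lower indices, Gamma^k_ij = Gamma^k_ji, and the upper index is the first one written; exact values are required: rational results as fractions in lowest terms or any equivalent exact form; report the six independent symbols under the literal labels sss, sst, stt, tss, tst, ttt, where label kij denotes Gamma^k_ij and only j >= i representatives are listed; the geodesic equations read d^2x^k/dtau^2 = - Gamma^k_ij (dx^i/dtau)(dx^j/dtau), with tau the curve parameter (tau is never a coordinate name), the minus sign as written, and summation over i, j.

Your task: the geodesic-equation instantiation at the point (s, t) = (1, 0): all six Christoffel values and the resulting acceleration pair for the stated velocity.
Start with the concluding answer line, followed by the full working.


Answer: Gamma_sss = 0, Gamma_sst = 0, Gamma_stt = 0, Gamma_tss = 0, Gamma_tst = 0, Gamma_ttt = 0; accelerations (d^2s/dtau^2, d^2t/dtau^2) = (0, 0)

E = 10, F = 0, G = 1 at the point
E_s = 0, E_t = 0, F_s = 0, F_t = 0, G_s = 0, G_t = 0
EG - F^2 = 10;  g^inv = (1/10) * [[1, 0], [0, 10]]
first-kind symbols [ij,l] = (1/2)(d_i g_jl + d_j g_il - d_l g_ij): [ss,s] = E_s/2 = 0, [ss,t] = F_s - E_t/2 = 0, [st,s] = E_t/2 = 0, [st,t] = G_s/2 = 0, [tt,s] = F_t - G_s/2 = 0, [tt,t] = G_t/2 = 0
Gamma^s_ij = (G*[ij,s] - F*[ij,t])/(EG - F^2), Gamma^t_ij = (E*[ij,t] - F*[ij,s])/(EG - F^2)
Gamma_sss = 0, Gamma_sst = 0, Gamma_stt = 0, Gamma_tss = 0, Gamma_tst = 0, Gamma_ttt = 0
d^2s/dtau^2 = -(Gamma_sss*(0)^2 + 2*Gamma_sst*(0)*(1/2) + Gamma_stt*(1/2)^2) = 0
d^2t/dtau^2 = -(Gamma_tss*(0)^2 + 2*Gamma_tst*(0)*(1/2) + Gamma_ttt*(1/2)^2) = 0


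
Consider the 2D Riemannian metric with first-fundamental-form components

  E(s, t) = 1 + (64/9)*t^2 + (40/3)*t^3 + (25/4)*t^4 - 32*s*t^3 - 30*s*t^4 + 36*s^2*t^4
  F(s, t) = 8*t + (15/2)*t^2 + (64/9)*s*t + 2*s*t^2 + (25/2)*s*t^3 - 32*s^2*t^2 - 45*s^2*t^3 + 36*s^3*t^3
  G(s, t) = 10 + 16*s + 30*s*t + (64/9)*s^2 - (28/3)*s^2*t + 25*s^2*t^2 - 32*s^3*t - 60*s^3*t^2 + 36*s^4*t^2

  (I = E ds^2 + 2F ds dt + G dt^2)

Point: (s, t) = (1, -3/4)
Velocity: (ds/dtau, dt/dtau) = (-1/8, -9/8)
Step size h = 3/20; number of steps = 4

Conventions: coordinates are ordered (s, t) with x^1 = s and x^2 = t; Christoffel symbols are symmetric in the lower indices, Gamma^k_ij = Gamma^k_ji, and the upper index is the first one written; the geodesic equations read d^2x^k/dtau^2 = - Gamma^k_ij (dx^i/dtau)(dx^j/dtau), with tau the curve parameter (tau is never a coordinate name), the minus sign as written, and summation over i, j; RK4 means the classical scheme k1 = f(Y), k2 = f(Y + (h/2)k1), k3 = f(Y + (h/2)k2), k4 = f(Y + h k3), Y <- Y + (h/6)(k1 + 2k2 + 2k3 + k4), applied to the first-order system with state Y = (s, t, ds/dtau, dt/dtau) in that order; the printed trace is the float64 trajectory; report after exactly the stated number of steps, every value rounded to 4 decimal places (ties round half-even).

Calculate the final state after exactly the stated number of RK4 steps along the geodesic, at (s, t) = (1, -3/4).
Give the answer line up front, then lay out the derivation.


Answer: s = 0.9398, t = -1.4417, ds/dtau = -0.0742, dt/dtau = -1.1746

f(Y) = (ds/dtau, dt/dtau, -Gamma^s_ij Y'^i Y'^j, -Gamma^t_ij Y'^i Y'^j) with the Gammas evaluated at the stage position; h = 0.150000; intermediate values shown to 6 dp
step 0: s = 1.0000, t = -0.7500, ds/dtau = -0.1250, dt/dtau = -1.1250
step 1:
  k1: at (s, t) = (1.000000, -0.750000), (ds/dtau, dt/dtau) = (-0.125000, -1.125000); Gamma_sss = 0.231241, Gamma_sst = -0.542417, Gamma_stt = 0.068516, Gamma_tss = -0.373870, Gamma_tst = 0.876978, Gamma_ttt = -0.110776; k1 = (-0.125000, -1.125000, 0.062226, -0.100607)
  k2: at (s, t) = (0.990625, -0.834375), (ds/dtau, dt/dtau) = (-0.120333, -1.132546); Gamma_sss = 0.303565, Gamma_sst = -0.611435, Gamma_stt = 0.067943, Gamma_tss = -0.421724, Gamma_tst = 0.849430, Gamma_ttt = -0.094389; k2 = (-0.120333, -1.132546, 0.075113, -0.104350)
  k3: at (s, t) = (0.990975, -0.834941), (ds/dtau, dt/dtau) = (-0.119367, -1.132826); Gamma_sss = 0.303898, Gamma_sst = -0.611814, Gamma_stt = 0.068100, Gamma_tss = -0.421847, Gamma_tst = 0.849272, Gamma_ttt = -0.094532; k3 = (-0.119367, -1.132826, 0.073738, -0.102357)
  k4: at (s, t) = (0.982095, -0.919924), (ds/dtau, dt/dtau) = (-0.113939, -1.140354); Gamma_sss = 0.382744, Gamma_sst = -0.671516, Gamma_stt = 0.066077, Gamma_tss = -0.461907, Gamma_tst = 0.810406, Gamma_ttt = -0.079743; k4 = (-0.113939, -1.140354, 0.083606, -0.100898)
  Y <- Y + (h/6)(k1 + 2k2 + 2k3 + k4): s = 0.9820, t = -0.9199, ds/dtau = -0.1139, dt/dtau = -1.1404
step 2:
  k1: at (s, t) = (0.982042, -0.919902), (ds/dtau, dt/dtau) = (-0.113912, -1.140373); Gamma_sss = 0.382754, Gamma_sst = -0.671510, Gamma_stt = 0.066054, Gamma_tss = -0.461923, Gamma_tst = 0.810406, Gamma_ttt = -0.079717; k1 = (-0.113912, -1.140373, 0.083594, -0.100884)
  k2: at (s, t) = (0.973498, -1.005430), (ds/dtau, dt/dtau) = (-0.107642, -1.147939); Gamma_sss = 0.465676, Gamma_sst = -0.720543, Gamma_stt = 0.062857, Gamma_tss = -0.493395, Gamma_tst = 0.763432, Gamma_ttt = -0.066599; k2 = (-0.107642, -1.147939, 0.089844, -0.095191)
  k3: at (s, t) = (0.973968, -1.005998), (ds/dtau, dt/dtau) = (-0.107173, -1.147512); Gamma_sss = 0.465876, Gamma_sst = -0.720765, Gamma_stt = 0.063054, Gamma_tss = -0.493315, Gamma_tst = 0.763217, Gamma_ttt = -0.066768; k3 = (-0.107173, -1.147512, 0.088903, -0.094140)
  k4: at (s, t) = (0.965966, -1.092029), (ds/dtau, dt/dtau) = (-0.100576, -1.154494); Gamma_sss = 0.550248, Gamma_sst = -0.758631, Gamma_stt = 0.059115, Gamma_tss = -0.515907, Gamma_tst = 0.711284, Gamma_ttt = -0.055426; k4 = (-0.100576, -1.154494, 0.091818, -0.086087)
  Y <- Y + (h/6)(k1 + 2k2 + 2k3 + k4): s = 0.9659, t = -1.0920, ds/dtau = -0.1006, dt/dtau = -1.1545
step 3:
  k1: at (s, t) = (0.965939, -1.092047), (ds/dtau, dt/dtau) = (-0.100589, -1.154514); Gamma_sss = 0.550286, Gamma_sst = -0.758640, Gamma_stt = 0.059104, Gamma_tss = -0.515923, Gamma_tst = 0.711267, Gamma_ttt = -0.055413; k1 = (-0.100589, -1.154514, 0.091856, -0.086120)
  k2: at (s, t) = (0.958394, -1.178635), (ds/dtau, dt/dtau) = (-0.093700, -1.160973); Gamma_sss = 0.634189, Gamma_sst = -0.785873, Gamma_stt = 0.054717, Gamma_tss = -0.530259, Gamma_tst = 0.657085, Gamma_ttt = -0.045750; k2 = (-0.093700, -1.160973, 0.091660, -0.076639)
  k3: at (s, t) = (0.958911, -1.179120), (ds/dtau, dt/dtau) = (-0.093715, -1.160262); Gamma_sss = 0.634124, Gamma_sst = -0.785942, Gamma_stt = 0.054922, Gamma_tss = -0.530031, Gamma_tst = 0.656928, Gamma_ttt = -0.045907; k3 = (-0.093715, -1.160262, 0.091410, -0.076405)
  k4: at (s, t) = (0.951881, -1.266086), (ds/dtau, dt/dtau) = (-0.086877, -1.165975); Gamma_sss = 0.715621, Gamma_sst = -0.803446, Gamma_stt = 0.050377, Gamma_tss = -0.536942, Gamma_tst = 0.602838, Gamma_ttt = -0.037799; k4 = (-0.086877, -1.165975, 0.088884, -0.066691)
  Y <- Y + (h/6)(k1 + 2k2 + 2k3 + k4): s = 0.9519, t = -1.2661, ds/dtau = -0.0869, dt/dtau = -1.1660
step 4:
  k1: at (s, t) = (0.951881, -1.266121), (ds/dtau, dt/dtau) = (-0.086917, -1.165986); Gamma_sss = 0.715650, Gamma_sst = -0.803451, Gamma_stt = 0.050376, Gamma_tss = -0.536942, Gamma_tst = 0.602818, Gamma_ttt = -0.037797; k1 = (-0.086917, -1.165986, 0.088956, -0.066742)
  k2: at (s, t) = (0.945362, -1.353570), (ds/dtau, dt/dtau) = (-0.080245, -1.170992); Gamma_sss = 0.793743, Gamma_sst = -0.812609, Gamma_stt = 0.045883, Gamma_tss = -0.537599, Gamma_tst = 0.550377, Gamma_ttt = -0.031076; k2 = (-0.080245, -1.170992, 0.084690, -0.057360)
  k3: at (s, t) = (0.945863, -1.353945), (ds/dtau, dt/dtau) = (-0.080565, -1.170288); Gamma_sss = 0.793432, Gamma_sst = -0.812599, Gamma_stt = 0.046068, Gamma_tss = -0.537328, Gamma_tst = 0.550308, Gamma_ttt = -0.031198; k3 = (-0.080565, -1.170288, 0.084987, -0.057555)
  k4: at (s, t) = (0.939796, -1.441664), (ds/dtau, dt/dtau) = (-0.074169, -1.174620); Gamma_sss = 0.867196, Gamma_sst = -0.814792, Gamma_stt = 0.041747, Gamma_tss = -0.532927, Gamma_tst = 0.500722, Gamma_ttt = -0.025655; k4 = (-0.074169, -1.174620, 0.079600, -0.048917)
  Y <- Y + (h/6)(k1 + 2k2 + 2k3 + k4): s = 0.9398, t = -1.4417, ds/dtau = -0.0742, dt/dtau = -1.1746
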